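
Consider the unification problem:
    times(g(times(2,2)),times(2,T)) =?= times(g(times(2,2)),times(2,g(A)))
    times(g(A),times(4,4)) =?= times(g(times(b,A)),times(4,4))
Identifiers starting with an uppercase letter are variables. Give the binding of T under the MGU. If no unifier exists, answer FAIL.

Decompose times/2: g(times(2,2)) =?= g(times(2,2)),  times(2,T) =?= times(2,g(A)).
Delete trivial equation g(times(2,2)) =?= g(times(2,2)).
Decompose times/2: 2 =?= 2,  T =?= g(A).
Delete trivial equation 2 =?= 2.
Bind T := g(A); no other remaining equation mentions T.
Decompose times/2: g(A) =?= g(times(b,A)),  times(4,4) =?= times(4,4).
Decompose g/1: A =?= times(b,A).
Occurs check fails: A occurs in times(b,A); the equation A =?= times(b,A) has no finite solution.

FAIL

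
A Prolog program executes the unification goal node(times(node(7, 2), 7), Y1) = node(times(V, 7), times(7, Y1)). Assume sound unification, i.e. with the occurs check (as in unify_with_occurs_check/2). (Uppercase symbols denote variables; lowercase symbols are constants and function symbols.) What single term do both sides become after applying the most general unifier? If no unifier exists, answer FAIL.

FAIL

Decompose node/2: times(node(7, 2), 7) = times(V, 7),  Y1 = times(7, Y1).
Decompose times/2: node(7, 2) = V,  7 = 7.
Bind V := node(7, 2); no other remaining equation mentions V.
Delete trivial equation 7 = 7.
Occurs check fails: Y1 occurs in times(7, Y1); the equation Y1 = times(7, Y1) has no finite solution.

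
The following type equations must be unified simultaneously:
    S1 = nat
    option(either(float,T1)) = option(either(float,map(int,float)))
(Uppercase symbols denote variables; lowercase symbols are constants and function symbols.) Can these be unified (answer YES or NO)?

Bind S1 := nat; no other remaining equation mentions S1.
Decompose option/1: either(float,T1) = either(float,map(int,float)).
Decompose either/2: float = float,  T1 = map(int,float).
Delete trivial equation float = float.
Bind T1 := map(int,float).
No equations remain and no clash or occurs-check failure arose, so a unifier exists.

YES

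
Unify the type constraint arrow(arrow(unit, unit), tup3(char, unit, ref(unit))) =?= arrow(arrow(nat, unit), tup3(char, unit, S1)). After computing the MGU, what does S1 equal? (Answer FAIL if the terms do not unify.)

FAIL

Decompose arrow/2: arrow(unit, unit) =?= arrow(nat, unit),  tup3(char, unit, ref(unit)) =?= tup3(char, unit, S1).
Decompose arrow/2: unit =?= nat,  unit =?= unit.
Clash: constants unit and nat differ; no unifier exists.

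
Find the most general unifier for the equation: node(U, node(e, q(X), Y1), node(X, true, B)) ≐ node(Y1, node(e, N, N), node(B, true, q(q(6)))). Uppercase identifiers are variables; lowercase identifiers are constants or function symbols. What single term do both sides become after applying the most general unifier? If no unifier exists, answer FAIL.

Decompose node/3: U ≐ Y1,  node(e, q(X), Y1) ≐ node(e, N, N),  node(X, true, B) ≐ node(B, true, q(q(6))).
Bind U := Y1; no other remaining equation mentions U.
Decompose node/3: e ≐ e,  q(X) ≐ N,  Y1 ≐ N.
Delete trivial equation e ≐ e.
Bind N := q(X); substituting into the one remaining equation that mentions N gives: Y1 ≐ q(X).
Bind Y1 := q(X); no other remaining equation mentions Y1. Substituting into the earlier binding gives U := q(X).
Decompose node/3: X ≐ B,  true ≐ true,  B ≐ q(q(6)).
Bind X := B; no other remaining equation mentions X. Substituting into the earlier bindings gives U := q(B), N := q(B), Y1 := q(B).
Delete trivial equation true ≐ true.
Bind B := q(q(6)). Substituting into the earlier bindings gives U := q(q(q(6))), N := q(q(q(6))), Y1 := q(q(q(6))), X := q(q(6)).
Applying the MGU to either side gives node(q(q(q(6))), node(e, q(q(q(6))), q(q(q(6)))), node(q(q(6)), true, q(q(6)))).

node(q(q(q(6))), node(e, q(q(q(6))), q(q(q(6)))), node(q(q(6)), true, q(q(6))))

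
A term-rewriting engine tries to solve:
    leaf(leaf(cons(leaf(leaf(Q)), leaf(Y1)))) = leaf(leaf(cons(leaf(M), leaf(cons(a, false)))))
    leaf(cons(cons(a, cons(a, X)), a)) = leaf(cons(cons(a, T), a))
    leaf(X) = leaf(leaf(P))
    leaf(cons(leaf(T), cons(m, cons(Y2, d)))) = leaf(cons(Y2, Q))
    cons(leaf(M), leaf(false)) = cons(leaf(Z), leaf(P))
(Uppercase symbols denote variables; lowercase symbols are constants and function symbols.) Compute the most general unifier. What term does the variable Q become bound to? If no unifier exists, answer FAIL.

cons(m, cons(leaf(cons(a, leaf(false))), d))

Decompose leaf/1: leaf(cons(leaf(leaf(Q)), leaf(Y1))) = leaf(cons(leaf(M), leaf(cons(a, false)))).
Decompose leaf/1: cons(leaf(leaf(Q)), leaf(Y1)) = cons(leaf(M), leaf(cons(a, false))).
Decompose cons/2: leaf(leaf(Q)) = leaf(M),  leaf(Y1) = leaf(cons(a, false)).
Decompose leaf/1: leaf(Q) = M.
Bind M := leaf(Q); substituting into the one remaining equation that mentions M gives: cons(leaf(leaf(Q)), leaf(false)) = cons(leaf(Z), leaf(P)).
Decompose leaf/1: Y1 = cons(a, false).
Bind Y1 := cons(a, false); no other remaining equation mentions Y1.
Decompose leaf/1: cons(cons(a, cons(a, X)), a) = cons(cons(a, T), a).
Decompose cons/2: cons(a, cons(a, X)) = cons(a, T),  a = a.
Decompose cons/2: a = a,  cons(a, X) = T.
Delete trivial equation a = a.
Bind T := cons(a, X); substituting into the one remaining equation that mentions T gives: leaf(cons(leaf(cons(a, X)), cons(m, cons(Y2, d)))) = leaf(cons(Y2, Q)).
Delete trivial equation a = a.
Decompose leaf/1: X = leaf(P).
Bind X := leaf(P); substituting into the one remaining equation that mentions X gives: leaf(cons(leaf(cons(a, leaf(P))), cons(m, cons(Y2, d)))) = leaf(cons(Y2, Q)). Substituting into the earlier binding gives T := cons(a, leaf(P)).
Decompose leaf/1: cons(leaf(cons(a, leaf(P))), cons(m, cons(Y2, d))) = cons(Y2, Q).
Decompose cons/2: leaf(cons(a, leaf(P))) = Y2,  cons(m, cons(Y2, d)) = Q.
Bind Y2 := leaf(cons(a, leaf(P))); substituting into the one remaining equation that mentions Y2 gives: cons(m, cons(leaf(cons(a, leaf(P))), d)) = Q.
Bind Q := cons(m, cons(leaf(cons(a, leaf(P))), d)); substituting into the remaining equation gives: cons(leaf(leaf(cons(m, cons(leaf(cons(a, leaf(P))), d)))), leaf(false)) = cons(leaf(Z), leaf(P)). Substituting into the earlier binding gives M := leaf(cons(m, cons(leaf(cons(a, leaf(P))), d))).
Decompose cons/2: leaf(leaf(cons(m, cons(leaf(cons(a, leaf(P))), d)))) = leaf(Z),  leaf(false) = leaf(P).
Decompose leaf/1: leaf(cons(m, cons(leaf(cons(a, leaf(P))), d))) = Z.
Bind Z := leaf(cons(m, cons(leaf(cons(a, leaf(P))), d))); no other remaining equation mentions Z.
Decompose leaf/1: false = P.
Bind P := false. Substituting into the earlier bindings gives M := leaf(cons(m, cons(leaf(cons(a, leaf(false))), d))), T := cons(a, leaf(false)), X := leaf(false), Y2 := leaf(cons(a, leaf(false))), Q := cons(m, cons(leaf(cons(a, leaf(false))), d)), Z := leaf(cons(m, cons(leaf(cons(a, leaf(false))), d))).
MGU = { M := leaf(cons(m, cons(leaf(cons(a, leaf(false))), d))), Y1 := cons(a, false), T := cons(a, leaf(false)), X := leaf(false), Y2 := leaf(cons(a, leaf(false))), Q := cons(m, cons(leaf(cons(a, leaf(false))), d)), Z := leaf(cons(m, cons(leaf(cons(a, leaf(false))), d))), P := false }, so Q := cons(m, cons(leaf(cons(a, leaf(false))), d)).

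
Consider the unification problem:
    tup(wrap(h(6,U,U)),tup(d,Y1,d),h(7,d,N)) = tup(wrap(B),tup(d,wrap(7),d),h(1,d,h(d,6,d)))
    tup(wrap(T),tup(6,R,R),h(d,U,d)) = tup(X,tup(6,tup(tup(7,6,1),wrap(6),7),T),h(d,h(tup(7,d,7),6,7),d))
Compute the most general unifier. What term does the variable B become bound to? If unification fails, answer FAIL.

FAIL

Decompose tup/3: wrap(h(6,U,U)) = wrap(B),  tup(d,Y1,d) = tup(d,wrap(7),d),  h(7,d,N) = h(1,d,h(d,6,d)).
Decompose wrap/1: h(6,U,U) = B.
Bind B := h(6,U,U); no other remaining equation mentions B.
Decompose tup/3: d = d,  Y1 = wrap(7),  d = d.
Delete trivial equation d = d.
Bind Y1 := wrap(7); no other remaining equation mentions Y1.
Delete trivial equation d = d.
Decompose h/3: 7 = 1,  d = d,  N = h(d,6,d).
Clash: constants 7 and 1 differ; no unifier exists.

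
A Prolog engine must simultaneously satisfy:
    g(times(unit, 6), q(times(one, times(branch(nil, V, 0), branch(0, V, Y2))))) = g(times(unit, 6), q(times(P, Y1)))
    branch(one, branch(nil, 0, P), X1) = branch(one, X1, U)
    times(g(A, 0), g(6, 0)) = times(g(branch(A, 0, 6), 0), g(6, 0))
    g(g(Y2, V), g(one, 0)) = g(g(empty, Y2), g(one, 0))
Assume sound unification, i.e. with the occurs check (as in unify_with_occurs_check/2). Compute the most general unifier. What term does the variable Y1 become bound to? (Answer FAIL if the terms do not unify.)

FAIL

Decompose g/2: times(unit, 6) = times(unit, 6),  q(times(one, times(branch(nil, V, 0), branch(0, V, Y2)))) = q(times(P, Y1)).
Delete trivial equation times(unit, 6) = times(unit, 6).
Decompose q/1: times(one, times(branch(nil, V, 0), branch(0, V, Y2))) = times(P, Y1).
Decompose times/2: one = P,  times(branch(nil, V, 0), branch(0, V, Y2)) = Y1.
Bind P := one; substituting into the one remaining equation that mentions P gives: branch(one, branch(nil, 0, one), X1) = branch(one, X1, U).
Bind Y1 := times(branch(nil, V, 0), branch(0, V, Y2)); no other remaining equation mentions Y1.
Decompose branch/3: one = one,  branch(nil, 0, one) = X1,  X1 = U.
Delete trivial equation one = one.
Bind X1 := branch(nil, 0, one); substituting into the one remaining equation that mentions X1 gives: branch(nil, 0, one) = U.
Bind U := branch(nil, 0, one); no other remaining equation mentions U.
Decompose times/2: g(A, 0) = g(branch(A, 0, 6), 0),  g(6, 0) = g(6, 0).
Decompose g/2: A = branch(A, 0, 6),  0 = 0.
Occurs check fails: A occurs in branch(A, 0, 6); the equation A = branch(A, 0, 6) has no finite solution.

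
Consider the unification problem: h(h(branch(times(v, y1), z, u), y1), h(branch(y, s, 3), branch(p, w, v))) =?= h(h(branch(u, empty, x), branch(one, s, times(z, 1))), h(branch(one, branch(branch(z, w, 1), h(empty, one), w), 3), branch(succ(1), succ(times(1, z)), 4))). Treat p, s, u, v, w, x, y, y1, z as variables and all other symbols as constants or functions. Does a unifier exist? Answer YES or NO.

YES

Decompose h/2: h(branch(times(v, y1), z, u), y1) =?= h(branch(u, empty, x), branch(one, s, times(z, 1))),  h(branch(y, s, 3), branch(p, w, v)) =?= h(branch(one, branch(branch(z, w, 1), h(empty, one), w), 3), branch(succ(1), succ(times(1, z)), 4)).
Decompose h/2: branch(times(v, y1), z, u) =?= branch(u, empty, x),  y1 =?= branch(one, s, times(z, 1)).
Decompose branch/3: times(v, y1) =?= u,  z =?= empty,  u =?= x.
Bind u := times(v, y1); substituting into the one remaining equation that mentions u gives: times(v, y1) =?= x.
Bind z := empty; substituting into the 2 remaining equations that mention z gives: y1 =?= branch(one, s, times(empty, 1)),  h(branch(y, s, 3), branch(p, w, v)) =?= h(branch(one, branch(branch(empty, w, 1), h(empty, one), w), 3), branch(succ(1), succ(times(1, empty)), 4)).
Bind x := times(v, y1); no other remaining equation mentions x.
Bind y1 := branch(one, s, times(empty, 1)); no other remaining equation mentions y1. Substituting into the earlier bindings gives u := times(v, branch(one, s, times(empty, 1))), x := times(v, branch(one, s, times(empty, 1))).
Decompose h/2: branch(y, s, 3) =?= branch(one, branch(branch(empty, w, 1), h(empty, one), w), 3),  branch(p, w, v) =?= branch(succ(1), succ(times(1, empty)), 4).
Decompose branch/3: y =?= one,  s =?= branch(branch(empty, w, 1), h(empty, one), w),  3 =?= 3.
Bind y := one; no other remaining equation mentions y.
Bind s := branch(branch(empty, w, 1), h(empty, one), w); no other remaining equation mentions s. Substituting into the earlier bindings gives u := times(v, branch(one, branch(branch(empty, w, 1), h(empty, one), w), times(empty, 1))), x := times(v, branch(one, branch(branch(empty, w, 1), h(empty, one), w), times(empty, 1))), y1 := branch(one, branch(branch(empty, w, 1), h(empty, one), w), times(empty, 1)).
Delete trivial equation 3 =?= 3.
Decompose branch/3: p =?= succ(1),  w =?= succ(times(1, empty)),  v =?= 4.
Bind p := succ(1); no other remaining equation mentions p.
Bind w := succ(times(1, empty)); no other remaining equation mentions w. Substituting into the earlier bindings gives u := times(v, branch(one, branch(branch(empty, succ(times(1, empty)), 1), h(empty, one), succ(times(1, empty))), times(empty, 1))), x := times(v, branch(one, branch(branch(empty, succ(times(1, empty)), 1), h(empty, one), succ(times(1, empty))), times(empty, 1))), y1 := branch(one, branch(branch(empty, succ(times(1, empty)), 1), h(empty, one), succ(times(1, empty))), times(empty, 1)), s := branch(branch(empty, succ(times(1, empty)), 1), h(empty, one), succ(times(1, empty))).
Bind v := 4. Substituting into the earlier bindings gives u := times(4, branch(one, branch(branch(empty, succ(times(1, empty)), 1), h(empty, one), succ(times(1, empty))), times(empty, 1))), x := times(4, branch(one, branch(branch(empty, succ(times(1, empty)), 1), h(empty, one), succ(times(1, empty))), times(empty, 1))).
No equations remain and no clash or occurs-check failure arose, so a unifier exists.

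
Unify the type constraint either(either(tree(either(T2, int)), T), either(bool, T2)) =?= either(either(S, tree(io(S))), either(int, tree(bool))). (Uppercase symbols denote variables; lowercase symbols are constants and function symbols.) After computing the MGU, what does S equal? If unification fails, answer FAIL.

FAIL

Decompose either/2: either(tree(either(T2, int)), T) =?= either(S, tree(io(S))),  either(bool, T2) =?= either(int, tree(bool)).
Decompose either/2: tree(either(T2, int)) =?= S,  T =?= tree(io(S)).
Bind S := tree(either(T2, int)); substituting into the one remaining equation that mentions S gives: T =?= tree(io(tree(either(T2, int)))).
Bind T := tree(io(tree(either(T2, int)))); no other remaining equation mentions T.
Decompose either/2: bool =?= int,  T2 =?= tree(bool).
Clash: constants bool and int differ; no unifier exists.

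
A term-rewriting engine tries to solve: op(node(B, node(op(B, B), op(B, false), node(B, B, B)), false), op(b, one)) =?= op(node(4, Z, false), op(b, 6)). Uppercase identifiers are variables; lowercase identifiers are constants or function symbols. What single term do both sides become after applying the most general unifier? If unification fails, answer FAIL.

Decompose op/2: node(B, node(op(B, B), op(B, false), node(B, B, B)), false) =?= node(4, Z, false),  op(b, one) =?= op(b, 6).
Decompose node/3: B =?= 4,  node(op(B, B), op(B, false), node(B, B, B)) =?= Z,  false =?= false.
Bind B := 4; substituting into the one remaining equation that mentions B gives: node(op(4, 4), op(4, false), node(4, 4, 4)) =?= Z.
Bind Z := node(op(4, 4), op(4, false), node(4, 4, 4)); no other remaining equation mentions Z.
Delete trivial equation false =?= false.
Decompose op/2: b =?= b,  one =?= 6.
Delete trivial equation b =?= b.
Clash: constants one and 6 differ; no unifier exists.

FAIL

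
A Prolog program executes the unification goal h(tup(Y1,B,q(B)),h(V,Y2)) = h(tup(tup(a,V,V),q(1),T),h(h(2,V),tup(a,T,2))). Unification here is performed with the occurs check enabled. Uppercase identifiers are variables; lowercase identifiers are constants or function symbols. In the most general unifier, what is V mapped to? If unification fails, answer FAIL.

Decompose h/2: tup(Y1,B,q(B)) = tup(tup(a,V,V),q(1),T),  h(V,Y2) = h(h(2,V),tup(a,T,2)).
Decompose tup/3: Y1 = tup(a,V,V),  B = q(1),  q(B) = T.
Bind Y1 := tup(a,V,V); no other remaining equation mentions Y1.
Bind B := q(1); substituting into the one remaining equation that mentions B gives: q(q(1)) = T.
Bind T := q(q(1)); substituting into the remaining equation gives: h(V,Y2) = h(h(2,V),tup(a,q(q(1)),2)).
Decompose h/2: V = h(2,V),  Y2 = tup(a,q(q(1)),2).
Occurs check fails: V occurs in h(2,V); the equation V = h(2,V) has no finite solution.

FAIL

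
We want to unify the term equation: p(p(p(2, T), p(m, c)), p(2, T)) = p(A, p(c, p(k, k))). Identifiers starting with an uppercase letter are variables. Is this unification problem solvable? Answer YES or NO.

Decompose p/2: p(p(2, T), p(m, c)) = A,  p(2, T) = p(c, p(k, k)).
Bind A := p(p(2, T), p(m, c)); no other remaining equation mentions A.
Decompose p/2: 2 = c,  T = p(k, k).
Clash: constants 2 and c differ; no unifier exists.

NO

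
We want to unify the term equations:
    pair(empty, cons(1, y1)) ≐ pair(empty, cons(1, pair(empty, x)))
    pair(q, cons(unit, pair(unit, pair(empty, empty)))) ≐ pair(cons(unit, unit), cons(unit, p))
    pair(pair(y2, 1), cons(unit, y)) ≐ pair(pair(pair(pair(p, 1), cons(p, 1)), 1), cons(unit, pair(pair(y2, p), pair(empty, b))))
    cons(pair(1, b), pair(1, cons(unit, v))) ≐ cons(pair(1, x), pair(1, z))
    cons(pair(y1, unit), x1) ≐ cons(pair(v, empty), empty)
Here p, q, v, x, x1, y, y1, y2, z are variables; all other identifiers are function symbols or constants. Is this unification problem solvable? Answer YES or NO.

Decompose pair/2: empty ≐ empty,  cons(1, y1) ≐ cons(1, pair(empty, x)).
Delete trivial equation empty ≐ empty.
Decompose cons/2: 1 ≐ 1,  y1 ≐ pair(empty, x).
Delete trivial equation 1 ≐ 1.
Bind y1 := pair(empty, x); substituting into the one remaining equation that mentions y1 gives: cons(pair(pair(empty, x), unit), x1) ≐ cons(pair(v, empty), empty).
Decompose pair/2: q ≐ cons(unit, unit),  cons(unit, pair(unit, pair(empty, empty))) ≐ cons(unit, p).
Bind q := cons(unit, unit); no other remaining equation mentions q.
Decompose cons/2: unit ≐ unit,  pair(unit, pair(empty, empty)) ≐ p.
Delete trivial equation unit ≐ unit.
Bind p := pair(unit, pair(empty, empty)); substituting into the one remaining equation that mentions p gives: pair(pair(y2, 1), cons(unit, y)) ≐ pair(pair(pair(pair(pair(unit, pair(empty, empty)), 1), cons(pair(unit, pair(empty, empty)), 1)), 1), cons(unit, pair(pair(y2, pair(unit, pair(empty, empty))), pair(empty, b)))).
Decompose pair/2: pair(y2, 1) ≐ pair(pair(pair(pair(unit, pair(empty, empty)), 1), cons(pair(unit, pair(empty, empty)), 1)), 1),  cons(unit, y) ≐ cons(unit, pair(pair(y2, pair(unit, pair(empty, empty))), pair(empty, b))).
Decompose pair/2: y2 ≐ pair(pair(pair(unit, pair(empty, empty)), 1), cons(pair(unit, pair(empty, empty)), 1)),  1 ≐ 1.
Bind y2 := pair(pair(pair(unit, pair(empty, empty)), 1), cons(pair(unit, pair(empty, empty)), 1)); substituting into the one remaining equation that mentions y2 gives: cons(unit, y) ≐ cons(unit, pair(pair(pair(pair(pair(unit, pair(empty, empty)), 1), cons(pair(unit, pair(empty, empty)), 1)), pair(unit, pair(empty, empty))), pair(empty, b))).
Delete trivial equation 1 ≐ 1.
Decompose cons/2: unit ≐ unit,  y ≐ pair(pair(pair(pair(pair(unit, pair(empty, empty)), 1), cons(pair(unit, pair(empty, empty)), 1)), pair(unit, pair(empty, empty))), pair(empty, b)).
Delete trivial equation unit ≐ unit.
Bind y := pair(pair(pair(pair(pair(unit, pair(empty, empty)), 1), cons(pair(unit, pair(empty, empty)), 1)), pair(unit, pair(empty, empty))), pair(empty, b)); no other remaining equation mentions y.
Decompose cons/2: pair(1, b) ≐ pair(1, x),  pair(1, cons(unit, v)) ≐ pair(1, z).
Decompose pair/2: 1 ≐ 1,  b ≐ x.
Delete trivial equation 1 ≐ 1.
Bind x := b; substituting into the one remaining equation that mentions x gives: cons(pair(pair(empty, b), unit), x1) ≐ cons(pair(v, empty), empty). Substituting into the earlier binding gives y1 := pair(empty, b).
Decompose pair/2: 1 ≐ 1,  cons(unit, v) ≐ z.
Delete trivial equation 1 ≐ 1.
Bind z := cons(unit, v); no other remaining equation mentions z.
Decompose cons/2: pair(pair(empty, b), unit) ≐ pair(v, empty),  x1 ≐ empty.
Decompose pair/2: pair(empty, b) ≐ v,  unit ≐ empty.
Bind v := pair(empty, b); no other remaining equation mentions v. Substituting into the earlier binding gives z := cons(unit, pair(empty, b)).
Clash: constants unit and empty differ; no unifier exists.

NO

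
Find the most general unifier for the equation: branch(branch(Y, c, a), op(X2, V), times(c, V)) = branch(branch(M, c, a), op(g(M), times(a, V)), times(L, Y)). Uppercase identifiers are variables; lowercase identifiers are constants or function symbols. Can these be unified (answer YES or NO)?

Decompose branch/3: branch(Y, c, a) = branch(M, c, a),  op(X2, V) = op(g(M), times(a, V)),  times(c, V) = times(L, Y).
Decompose branch/3: Y = M,  c = c,  a = a.
Bind Y := M; substituting into the one remaining equation that mentions Y gives: times(c, V) = times(L, M).
Delete trivial equation c = c.
Delete trivial equation a = a.
Decompose op/2: X2 = g(M),  V = times(a, V).
Bind X2 := g(M); no other remaining equation mentions X2.
Occurs check fails: V occurs in times(a, V); the equation V = times(a, V) has no finite solution.

NO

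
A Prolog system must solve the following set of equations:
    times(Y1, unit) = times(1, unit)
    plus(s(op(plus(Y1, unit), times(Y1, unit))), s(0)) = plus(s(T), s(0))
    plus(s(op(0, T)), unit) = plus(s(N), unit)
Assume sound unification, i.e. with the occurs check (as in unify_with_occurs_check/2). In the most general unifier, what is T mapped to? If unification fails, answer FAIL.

op(plus(1, unit), times(1, unit))

Decompose times/2: Y1 = 1,  unit = unit.
Bind Y1 := 1; substituting into the one remaining equation that mentions Y1 gives: plus(s(op(plus(1, unit), times(1, unit))), s(0)) = plus(s(T), s(0)).
Delete trivial equation unit = unit.
Decompose plus/2: s(op(plus(1, unit), times(1, unit))) = s(T),  s(0) = s(0).
Decompose s/1: op(plus(1, unit), times(1, unit)) = T.
Bind T := op(plus(1, unit), times(1, unit)); substituting into the one remaining equation that mentions T gives: plus(s(op(0, op(plus(1, unit), times(1, unit)))), unit) = plus(s(N), unit).
Delete trivial equation s(0) = s(0).
Decompose plus/2: s(op(0, op(plus(1, unit), times(1, unit)))) = s(N),  unit = unit.
Decompose s/1: op(0, op(plus(1, unit), times(1, unit))) = N.
Bind N := op(0, op(plus(1, unit), times(1, unit))); no other remaining equation mentions N.
Delete trivial equation unit = unit.
MGU = { Y1 = 1, T = op(plus(1, unit), times(1, unit)), N = op(0, op(plus(1, unit), times(1, unit))) }, so T = op(plus(1, unit), times(1, unit)).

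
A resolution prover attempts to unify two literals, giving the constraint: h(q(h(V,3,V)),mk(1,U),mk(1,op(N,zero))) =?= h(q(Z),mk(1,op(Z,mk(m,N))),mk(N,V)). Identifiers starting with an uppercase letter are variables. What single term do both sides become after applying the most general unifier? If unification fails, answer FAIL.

h(q(h(op(1,zero),3,op(1,zero))),mk(1,op(h(op(1,zero),3,op(1,zero)),mk(m,1))),mk(1,op(1,zero)))

Decompose h/3: q(h(V,3,V)) =?= q(Z),  mk(1,U) =?= mk(1,op(Z,mk(m,N))),  mk(1,op(N,zero)) =?= mk(N,V).
Decompose q/1: h(V,3,V) =?= Z.
Bind Z := h(V,3,V); substituting into the one remaining equation that mentions Z gives: mk(1,U) =?= mk(1,op(h(V,3,V),mk(m,N))).
Decompose mk/2: 1 =?= 1,  U =?= op(h(V,3,V),mk(m,N)).
Delete trivial equation 1 =?= 1.
Bind U := op(h(V,3,V),mk(m,N)); no other remaining equation mentions U.
Decompose mk/2: 1 =?= N,  op(N,zero) =?= V.
Bind N := 1; substituting into the remaining equation gives: op(1,zero) =?= V. Substituting into the earlier binding gives U := op(h(V,3,V),mk(m,1)).
Bind V := op(1,zero). Substituting into the earlier bindings gives Z := h(op(1,zero),3,op(1,zero)), U := op(h(op(1,zero),3,op(1,zero)),mk(m,1)).
Applying the MGU to either side gives h(q(h(op(1,zero),3,op(1,zero))),mk(1,op(h(op(1,zero),3,op(1,zero)),mk(m,1))),mk(1,op(1,zero))).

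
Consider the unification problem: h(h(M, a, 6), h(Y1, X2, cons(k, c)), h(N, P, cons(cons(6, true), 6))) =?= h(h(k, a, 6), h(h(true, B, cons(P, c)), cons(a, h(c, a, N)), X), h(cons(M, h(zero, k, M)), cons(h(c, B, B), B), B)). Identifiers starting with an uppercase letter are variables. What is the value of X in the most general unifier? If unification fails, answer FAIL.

Decompose h/3: h(M, a, 6) =?= h(k, a, 6),  h(Y1, X2, cons(k, c)) =?= h(h(true, B, cons(P, c)), cons(a, h(c, a, N)), X),  h(N, P, cons(cons(6, true), 6)) =?= h(cons(M, h(zero, k, M)), cons(h(c, B, B), B), B).
Decompose h/3: M =?= k,  a =?= a,  6 =?= 6.
Bind M := k; substituting into the one remaining equation that mentions M gives: h(N, P, cons(cons(6, true), 6)) =?= h(cons(k, h(zero, k, k)), cons(h(c, B, B), B), B).
Delete trivial equation a =?= a.
Delete trivial equation 6 =?= 6.
Decompose h/3: Y1 =?= h(true, B, cons(P, c)),  X2 =?= cons(a, h(c, a, N)),  cons(k, c) =?= X.
Bind Y1 := h(true, B, cons(P, c)); no other remaining equation mentions Y1.
Bind X2 := cons(a, h(c, a, N)); no other remaining equation mentions X2.
Bind X := cons(k, c); no other remaining equation mentions X.
Decompose h/3: N =?= cons(k, h(zero, k, k)),  P =?= cons(h(c, B, B), B),  cons(cons(6, true), 6) =?= B.
Bind N := cons(k, h(zero, k, k)); no other remaining equation mentions N. Substituting into the earlier binding gives X2 := cons(a, h(c, a, cons(k, h(zero, k, k)))).
Bind P := cons(h(c, B, B), B); no other remaining equation mentions P. Substituting into the earlier binding gives Y1 := h(true, B, cons(cons(h(c, B, B), B), c)).
Bind B := cons(cons(6, true), 6). Substituting into the earlier bindings gives Y1 := h(true, cons(cons(6, true), 6), cons(cons(h(c, cons(cons(6, true), 6), cons(cons(6, true), 6)), cons(cons(6, true), 6)), c)), P := cons(h(c, cons(cons(6, true), 6), cons(cons(6, true), 6)), cons(cons(6, true), 6)).
MGU = { M ↦ k, Y1 ↦ h(true, cons(cons(6, true), 6), cons(cons(h(c, cons(cons(6, true), 6), cons(cons(6, true), 6)), cons(cons(6, true), 6)), c)), X2 ↦ cons(a, h(c, a, cons(k, h(zero, k, k)))), X ↦ cons(k, c), N ↦ cons(k, h(zero, k, k)), P ↦ cons(h(c, cons(cons(6, true), 6), cons(cons(6, true), 6)), cons(cons(6, true), 6)), B ↦ cons(cons(6, true), 6) }, so X ↦ cons(k, c).

cons(k, c)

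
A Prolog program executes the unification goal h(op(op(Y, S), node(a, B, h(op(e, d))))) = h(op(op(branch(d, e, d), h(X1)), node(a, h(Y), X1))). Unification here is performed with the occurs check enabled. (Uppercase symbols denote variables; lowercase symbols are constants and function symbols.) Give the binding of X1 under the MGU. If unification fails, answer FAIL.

h(op(e, d))

Decompose h/1: op(op(Y, S), node(a, B, h(op(e, d)))) = op(op(branch(d, e, d), h(X1)), node(a, h(Y), X1)).
Decompose op/2: op(Y, S) = op(branch(d, e, d), h(X1)),  node(a, B, h(op(e, d))) = node(a, h(Y), X1).
Decompose op/2: Y = branch(d, e, d),  S = h(X1).
Bind Y := branch(d, e, d); substituting into the one remaining equation that mentions Y gives: node(a, B, h(op(e, d))) = node(a, h(branch(d, e, d)), X1).
Bind S := h(X1); no other remaining equation mentions S.
Decompose node/3: a = a,  B = h(branch(d, e, d)),  h(op(e, d)) = X1.
Delete trivial equation a = a.
Bind B := h(branch(d, e, d)); no other remaining equation mentions B.
Bind X1 := h(op(e, d)). Substituting into the earlier binding gives S := h(h(op(e, d))).
MGU = { Y ↦ branch(d, e, d), S ↦ h(h(op(e, d))), B ↦ h(branch(d, e, d)), X1 ↦ h(op(e, d)) }, so X1 ↦ h(op(e, d)).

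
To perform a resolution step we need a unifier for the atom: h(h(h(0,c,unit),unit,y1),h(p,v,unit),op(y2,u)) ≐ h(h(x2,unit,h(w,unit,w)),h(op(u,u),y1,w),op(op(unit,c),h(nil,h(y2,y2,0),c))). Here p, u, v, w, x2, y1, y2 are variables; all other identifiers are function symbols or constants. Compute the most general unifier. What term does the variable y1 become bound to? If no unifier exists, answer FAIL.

Decompose h/3: h(h(0,c,unit),unit,y1) ≐ h(x2,unit,h(w,unit,w)),  h(p,v,unit) ≐ h(op(u,u),y1,w),  op(y2,u) ≐ op(op(unit,c),h(nil,h(y2,y2,0),c)).
Decompose h/3: h(0,c,unit) ≐ x2,  unit ≐ unit,  y1 ≐ h(w,unit,w).
Bind x2 := h(0,c,unit); no other remaining equation mentions x2.
Delete trivial equation unit ≐ unit.
Bind y1 := h(w,unit,w); substituting into the one remaining equation that mentions y1 gives: h(p,v,unit) ≐ h(op(u,u),h(w,unit,w),w).
Decompose h/3: p ≐ op(u,u),  v ≐ h(w,unit,w),  unit ≐ w.
Bind p := op(u,u); no other remaining equation mentions p.
Bind v := h(w,unit,w); no other remaining equation mentions v.
Bind w := unit; no other remaining equation mentions w. Substituting into the earlier bindings gives y1 := h(unit,unit,unit), v := h(unit,unit,unit).
Decompose op/2: y2 ≐ op(unit,c),  u ≐ h(nil,h(y2,y2,0),c).
Bind y2 := op(unit,c); substituting into the remaining equation gives: u ≐ h(nil,h(op(unit,c),op(unit,c),0),c).
Bind u := h(nil,h(op(unit,c),op(unit,c),0),c). Substituting into the earlier binding gives p := op(h(nil,h(op(unit,c),op(unit,c),0),c),h(nil,h(op(unit,c),op(unit,c),0),c)).
MGU = { x2 := h(0,c,unit), y1 := h(unit,unit,unit), p := op(h(nil,h(op(unit,c),op(unit,c),0),c),h(nil,h(op(unit,c),op(unit,c),0),c)), v := h(unit,unit,unit), w := unit, y2 := op(unit,c), u := h(nil,h(op(unit,c),op(unit,c),0),c) }, so y1 := h(unit,unit,unit).

h(unit,unit,unit)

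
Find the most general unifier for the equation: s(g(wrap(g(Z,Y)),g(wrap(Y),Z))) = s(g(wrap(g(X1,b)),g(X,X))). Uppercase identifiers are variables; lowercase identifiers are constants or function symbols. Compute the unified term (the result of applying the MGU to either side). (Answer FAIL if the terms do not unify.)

s(g(wrap(g(wrap(b),b)),g(wrap(b),wrap(b))))

Decompose s/1: g(wrap(g(Z,Y)),g(wrap(Y),Z)) = g(wrap(g(X1,b)),g(X,X)).
Decompose g/2: wrap(g(Z,Y)) = wrap(g(X1,b)),  g(wrap(Y),Z) = g(X,X).
Decompose wrap/1: g(Z,Y) = g(X1,b).
Decompose g/2: Z = X1,  Y = b.
Bind Z := X1; substituting into the one remaining equation that mentions Z gives: g(wrap(Y),X1) = g(X,X).
Bind Y := b; substituting into the remaining equation gives: g(wrap(b),X1) = g(X,X).
Decompose g/2: wrap(b) = X,  X1 = X.
Bind X := wrap(b); substituting into the remaining equation gives: X1 = wrap(b).
Bind X1 := wrap(b). Substituting into the earlier binding gives Z := wrap(b).
Applying the MGU to either side gives s(g(wrap(g(wrap(b),b)),g(wrap(b),wrap(b)))).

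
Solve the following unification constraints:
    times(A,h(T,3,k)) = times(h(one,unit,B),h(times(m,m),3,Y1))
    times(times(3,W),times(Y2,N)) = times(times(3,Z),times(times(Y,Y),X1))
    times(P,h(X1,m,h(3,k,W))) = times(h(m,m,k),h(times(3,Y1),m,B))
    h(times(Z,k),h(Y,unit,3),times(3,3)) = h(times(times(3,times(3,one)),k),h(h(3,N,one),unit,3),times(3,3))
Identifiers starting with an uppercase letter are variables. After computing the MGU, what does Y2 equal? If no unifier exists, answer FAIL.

times(h(3,times(3,k),one),h(3,times(3,k),one))

Decompose times/2: A = h(one,unit,B),  h(T,3,k) = h(times(m,m),3,Y1).
Bind A := h(one,unit,B); no other remaining equation mentions A.
Decompose h/3: T = times(m,m),  3 = 3,  k = Y1.
Bind T := times(m,m); no other remaining equation mentions T.
Delete trivial equation 3 = 3.
Bind Y1 := k; substituting into the one remaining equation that mentions Y1 gives: times(P,h(X1,m,h(3,k,W))) = times(h(m,m,k),h(times(3,k),m,B)).
Decompose times/2: times(3,W) = times(3,Z),  times(Y2,N) = times(times(Y,Y),X1).
Decompose times/2: 3 = 3,  W = Z.
Delete trivial equation 3 = 3.
Bind W := Z; substituting into the one remaining equation that mentions W gives: times(P,h(X1,m,h(3,k,Z))) = times(h(m,m,k),h(times(3,k),m,B)).
Decompose times/2: Y2 = times(Y,Y),  N = X1.
Bind Y2 := times(Y,Y); no other remaining equation mentions Y2.
Bind N := X1; substituting into the one remaining equation that mentions N gives: h(times(Z,k),h(Y,unit,3),times(3,3)) = h(times(times(3,times(3,one)),k),h(h(3,X1,one),unit,3),times(3,3)).
Decompose times/2: P = h(m,m,k),  h(X1,m,h(3,k,Z)) = h(times(3,k),m,B).
Bind P := h(m,m,k); no other remaining equation mentions P.
Decompose h/3: X1 = times(3,k),  m = m,  h(3,k,Z) = B.
Bind X1 := times(3,k); substituting into the one remaining equation that mentions X1 gives: h(times(Z,k),h(Y,unit,3),times(3,3)) = h(times(times(3,times(3,one)),k),h(h(3,times(3,k),one),unit,3),times(3,3)). Substituting into the earlier binding gives N := times(3,k).
Delete trivial equation m = m.
Bind B := h(3,k,Z); no other remaining equation mentions B. Substituting into the earlier binding gives A := h(one,unit,h(3,k,Z)).
Decompose h/3: times(Z,k) = times(times(3,times(3,one)),k),  h(Y,unit,3) = h(h(3,times(3,k),one),unit,3),  times(3,3) = times(3,3).
Decompose times/2: Z = times(3,times(3,one)),  k = k.
Bind Z := times(3,times(3,one)); no other remaining equation mentions Z. Substituting into the earlier bindings gives A := h(one,unit,h(3,k,times(3,times(3,one)))), W := times(3,times(3,one)), B := h(3,k,times(3,times(3,one))).
Delete trivial equation k = k.
Decompose h/3: Y = h(3,times(3,k),one),  unit = unit,  3 = 3.
Bind Y := h(3,times(3,k),one); no other remaining equation mentions Y. Substituting into the earlier binding gives Y2 := times(h(3,times(3,k),one),h(3,times(3,k),one)).
Delete trivial equation unit = unit.
Delete trivial equation 3 = 3.
Delete trivial equation times(3,3) = times(3,3).
MGU = { A -> h(one,unit,h(3,k,times(3,times(3,one)))), T -> times(m,m), Y1 -> k, W -> times(3,times(3,one)), Y2 -> times(h(3,times(3,k),one),h(3,times(3,k),one)), N -> times(3,k), P -> h(m,m,k), X1 -> times(3,k), B -> h(3,k,times(3,times(3,one))), Z -> times(3,times(3,one)), Y -> h(3,times(3,k),one) }, so Y2 -> times(h(3,times(3,k),one),h(3,times(3,k),one)).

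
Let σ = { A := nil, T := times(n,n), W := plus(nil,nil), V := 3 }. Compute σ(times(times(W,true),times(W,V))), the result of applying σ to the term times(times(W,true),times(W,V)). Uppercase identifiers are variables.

times(times(plus(nil,nil),true),times(plus(nil,nil),3))

Replace each occurrence of W with plus(nil,nil).
Replace each occurrence of V with 3.
Result: times(times(plus(nil,nil),true),times(plus(nil,nil),3)).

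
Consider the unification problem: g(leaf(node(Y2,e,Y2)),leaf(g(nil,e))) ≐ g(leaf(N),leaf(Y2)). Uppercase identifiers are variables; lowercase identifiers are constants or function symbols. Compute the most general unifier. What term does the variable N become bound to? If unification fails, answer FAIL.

node(g(nil,e),e,g(nil,e))

Decompose g/2: leaf(node(Y2,e,Y2)) ≐ leaf(N),  leaf(g(nil,e)) ≐ leaf(Y2).
Decompose leaf/1: node(Y2,e,Y2) ≐ N.
Bind N := node(Y2,e,Y2); no other remaining equation mentions N.
Decompose leaf/1: g(nil,e) ≐ Y2.
Bind Y2 := g(nil,e). Substituting into the earlier binding gives N := node(g(nil,e),e,g(nil,e)).
MGU = { N := node(g(nil,e),e,g(nil,e)), Y2 := g(nil,e) }, so N := node(g(nil,e),e,g(nil,e)).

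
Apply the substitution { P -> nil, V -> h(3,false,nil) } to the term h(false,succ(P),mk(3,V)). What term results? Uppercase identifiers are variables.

h(false,succ(nil),mk(3,h(3,false,nil)))

Replace each occurrence of P with nil.
Replace each occurrence of V with h(3,false,nil).
Result: h(false,succ(nil),mk(3,h(3,false,nil))).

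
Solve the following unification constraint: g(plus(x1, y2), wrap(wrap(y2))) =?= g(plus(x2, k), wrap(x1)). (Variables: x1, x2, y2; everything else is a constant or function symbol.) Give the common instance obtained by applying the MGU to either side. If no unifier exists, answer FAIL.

Decompose g/2: plus(x1, y2) =?= plus(x2, k),  wrap(wrap(y2)) =?= wrap(x1).
Decompose plus/2: x1 =?= x2,  y2 =?= k.
Bind x1 := x2; substituting into the one remaining equation that mentions x1 gives: wrap(wrap(y2)) =?= wrap(x2).
Bind y2 := k; substituting into the remaining equation gives: wrap(wrap(k)) =?= wrap(x2).
Decompose wrap/1: wrap(k) =?= x2.
Bind x2 := wrap(k). Substituting into the earlier binding gives x1 := wrap(k).
Applying the MGU to either side gives g(plus(wrap(k), k), wrap(wrap(k))).

g(plus(wrap(k), k), wrap(wrap(k)))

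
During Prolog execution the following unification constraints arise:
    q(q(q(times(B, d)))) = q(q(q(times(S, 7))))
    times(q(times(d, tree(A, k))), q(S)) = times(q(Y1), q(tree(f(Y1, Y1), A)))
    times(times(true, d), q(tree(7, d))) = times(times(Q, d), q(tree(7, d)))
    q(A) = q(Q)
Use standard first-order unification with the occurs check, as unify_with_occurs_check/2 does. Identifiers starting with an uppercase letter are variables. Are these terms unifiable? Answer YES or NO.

Decompose q/1: q(q(times(B, d))) = q(q(times(S, 7))).
Decompose q/1: q(times(B, d)) = q(times(S, 7)).
Decompose q/1: times(B, d) = times(S, 7).
Decompose times/2: B = S,  d = 7.
Bind B := S; no other remaining equation mentions B.
Clash: constants d and 7 differ; no unifier exists.

NO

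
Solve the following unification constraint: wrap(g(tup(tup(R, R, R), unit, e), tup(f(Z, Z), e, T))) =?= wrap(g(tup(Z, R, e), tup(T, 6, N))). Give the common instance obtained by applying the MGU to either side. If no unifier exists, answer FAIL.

Decompose wrap/1: g(tup(tup(R, R, R), unit, e), tup(f(Z, Z), e, T)) =?= g(tup(Z, R, e), tup(T, 6, N)).
Decompose g/2: tup(tup(R, R, R), unit, e) =?= tup(Z, R, e),  tup(f(Z, Z), e, T) =?= tup(T, 6, N).
Decompose tup/3: tup(R, R, R) =?= Z,  unit =?= R,  e =?= e.
Bind Z := tup(R, R, R); substituting into the one remaining equation that mentions Z gives: tup(f(tup(R, R, R), tup(R, R, R)), e, T) =?= tup(T, 6, N).
Bind R := unit; substituting into the one remaining equation that mentions R gives: tup(f(tup(unit, unit, unit), tup(unit, unit, unit)), e, T) =?= tup(T, 6, N). Substituting into the earlier binding gives Z := tup(unit, unit, unit).
Delete trivial equation e =?= e.
Decompose tup/3: f(tup(unit, unit, unit), tup(unit, unit, unit)) =?= T,  e =?= 6,  T =?= N.
Bind T := f(tup(unit, unit, unit), tup(unit, unit, unit)); substituting into the one remaining equation that mentions T gives: f(tup(unit, unit, unit), tup(unit, unit, unit)) =?= N.
Clash: constants e and 6 differ; no unifier exists.

FAIL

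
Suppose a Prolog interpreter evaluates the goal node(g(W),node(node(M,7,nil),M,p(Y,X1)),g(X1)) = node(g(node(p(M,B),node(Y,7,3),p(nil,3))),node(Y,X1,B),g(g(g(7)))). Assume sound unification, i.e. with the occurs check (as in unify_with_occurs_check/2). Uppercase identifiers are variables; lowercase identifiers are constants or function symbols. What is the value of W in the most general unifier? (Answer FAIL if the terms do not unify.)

Decompose node/3: g(W) = g(node(p(M,B),node(Y,7,3),p(nil,3))),  node(node(M,7,nil),M,p(Y,X1)) = node(Y,X1,B),  g(X1) = g(g(g(7))).
Decompose g/1: W = node(p(M,B),node(Y,7,3),p(nil,3)).
Bind W := node(p(M,B),node(Y,7,3),p(nil,3)); no other remaining equation mentions W.
Decompose node/3: node(M,7,nil) = Y,  M = X1,  p(Y,X1) = B.
Bind Y := node(M,7,nil); substituting into the one remaining equation that mentions Y gives: p(node(M,7,nil),X1) = B. Substituting into the earlier binding gives W := node(p(M,B),node(node(M,7,nil),7,3),p(nil,3)).
Bind M := X1; substituting into the one remaining equation that mentions M gives: p(node(X1,7,nil),X1) = B. Substituting into the earlier bindings gives W := node(p(X1,B),node(node(X1,7,nil),7,3),p(nil,3)), Y := node(X1,7,nil).
Bind B := p(node(X1,7,nil),X1); no other remaining equation mentions B. Substituting into the earlier binding gives W := node(p(X1,p(node(X1,7,nil),X1)),node(node(X1,7,nil),7,3),p(nil,3)).
Decompose g/1: X1 = g(g(7)).
Bind X1 := g(g(7)). Substituting into the earlier bindings gives W := node(p(g(g(7)),p(node(g(g(7)),7,nil),g(g(7)))),node(node(g(g(7)),7,nil),7,3),p(nil,3)), Y := node(g(g(7)),7,nil), M := g(g(7)), B := p(node(g(g(7)),7,nil),g(g(7))).
MGU = { W ↦ node(p(g(g(7)),p(node(g(g(7)),7,nil),g(g(7)))),node(node(g(g(7)),7,nil),7,3),p(nil,3)), Y ↦ node(g(g(7)),7,nil), M ↦ g(g(7)), B ↦ p(node(g(g(7)),7,nil),g(g(7))), X1 ↦ g(g(7)) }, so W ↦ node(p(g(g(7)),p(node(g(g(7)),7,nil),g(g(7)))),node(node(g(g(7)),7,nil),7,3),p(nil,3)).

node(p(g(g(7)),p(node(g(g(7)),7,nil),g(g(7)))),node(node(g(g(7)),7,nil),7,3),p(nil,3))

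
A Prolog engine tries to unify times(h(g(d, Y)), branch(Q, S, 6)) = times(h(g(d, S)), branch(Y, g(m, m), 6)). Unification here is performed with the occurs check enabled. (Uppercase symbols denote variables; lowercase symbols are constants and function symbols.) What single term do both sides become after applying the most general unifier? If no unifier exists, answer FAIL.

Decompose times/2: h(g(d, Y)) = h(g(d, S)),  branch(Q, S, 6) = branch(Y, g(m, m), 6).
Decompose h/1: g(d, Y) = g(d, S).
Decompose g/2: d = d,  Y = S.
Delete trivial equation d = d.
Bind Y := S; substituting into the remaining equation gives: branch(Q, S, 6) = branch(S, g(m, m), 6).
Decompose branch/3: Q = S,  S = g(m, m),  6 = 6.
Bind Q := S; no other remaining equation mentions Q.
Bind S := g(m, m); no other remaining equation mentions S. Substituting into the earlier bindings gives Y := g(m, m), Q := g(m, m).
Delete trivial equation 6 = 6.
Applying the MGU to either side gives times(h(g(d, g(m, m))), branch(g(m, m), g(m, m), 6)).

times(h(g(d, g(m, m))), branch(g(m, m), g(m, m), 6))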